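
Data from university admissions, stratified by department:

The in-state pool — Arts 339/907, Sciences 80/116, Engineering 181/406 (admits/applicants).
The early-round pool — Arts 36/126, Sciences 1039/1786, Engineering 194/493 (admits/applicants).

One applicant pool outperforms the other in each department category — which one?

the in-state pool

Arts: the in-state pool 339/907 = 37.4%, the early-round pool 36/126 = 28.6% → the in-state pool
Sciences: the in-state pool 80/116 = 69.0%, the early-round pool 1039/1786 = 58.2% → the in-state pool
Engineering: the in-state pool 181/406 = 44.6%, the early-round pool 194/493 = 39.4% → the in-state pool
The in-state pool has the higher rate in all 3 groups.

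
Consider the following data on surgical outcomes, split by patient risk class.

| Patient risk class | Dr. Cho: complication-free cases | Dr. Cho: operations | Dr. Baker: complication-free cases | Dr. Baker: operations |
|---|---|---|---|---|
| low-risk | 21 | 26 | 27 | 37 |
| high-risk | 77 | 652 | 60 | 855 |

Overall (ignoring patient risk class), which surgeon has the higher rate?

Dr. Cho

Low-risk: Dr. Cho 21/26 = 80.8%, Dr. Baker 27/37 = 73.0% → Dr. Cho
High-risk: Dr. Cho 77/652 = 11.8%, Dr. Baker 60/855 = 7.0% → Dr. Cho
Overall: Dr. Cho 98/678 = 14.5%, Dr. Baker 87/892 = 9.8% → Dr. Cho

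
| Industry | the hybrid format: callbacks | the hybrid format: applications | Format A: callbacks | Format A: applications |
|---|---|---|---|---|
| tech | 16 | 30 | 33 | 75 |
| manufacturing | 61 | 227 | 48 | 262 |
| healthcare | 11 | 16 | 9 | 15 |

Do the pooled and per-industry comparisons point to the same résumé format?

Tech: the hybrid format 16/30 = 53.3%, Format A 33/75 = 44.0% → the hybrid format
Manufacturing: the hybrid format 61/227 = 26.9%, Format A 48/262 = 18.3% → the hybrid format
Healthcare: the hybrid format 11/16 = 68.8%, Format A 9/15 = 60.0% → the hybrid format
Overall: the hybrid format 88/273 = 32.2%, Format A 90/352 = 25.6% → the hybrid format
The hybrid format wins overall and in every industry group — no reversal.

Yes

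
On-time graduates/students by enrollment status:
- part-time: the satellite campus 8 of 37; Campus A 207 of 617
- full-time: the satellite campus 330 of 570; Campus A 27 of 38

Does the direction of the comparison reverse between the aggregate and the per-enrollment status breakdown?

Part-time: the satellite campus 8/37 = 21.6%, Campus A 207/617 = 33.5% → Campus A
Full-time: the satellite campus 330/570 = 57.9%, Campus A 27/38 = 71.1% → Campus A
Overall: the satellite campus 338/607 = 55.7%, Campus A 234/655 = 35.7% → the satellite campus
Campus A wins each enrollment group but the satellite campus wins overall — the comparison reverses. Campus A's students skew toward part-time, which has a lower base rate.

Yes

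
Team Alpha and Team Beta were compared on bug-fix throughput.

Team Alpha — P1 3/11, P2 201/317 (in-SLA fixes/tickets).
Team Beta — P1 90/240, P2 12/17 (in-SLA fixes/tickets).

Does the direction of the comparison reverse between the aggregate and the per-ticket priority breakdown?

Yes

P1: Team Alpha 3/11 = 27.3%, Team Beta 90/240 = 37.5% → Team Beta
P2: Team Alpha 201/317 = 63.4%, Team Beta 12/17 = 70.6% → Team Beta
Overall: Team Alpha 204/328 = 62.2%, Team Beta 102/257 = 39.7% → Team Alpha
Team Beta wins each ticket group but Team Alpha wins overall — the comparison reverses. Team Beta's tickets skew toward P1, which has a lower base rate.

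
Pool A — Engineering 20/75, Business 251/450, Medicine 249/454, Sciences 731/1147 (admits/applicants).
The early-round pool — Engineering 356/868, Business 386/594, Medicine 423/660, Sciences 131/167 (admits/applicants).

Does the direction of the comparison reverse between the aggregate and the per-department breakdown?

Engineering: Pool A 20/75 = 26.7%, the early-round pool 356/868 = 41.0% → the early-round pool
Business: Pool A 251/450 = 55.8%, the early-round pool 386/594 = 65.0% → the early-round pool
Medicine: Pool A 249/454 = 54.8%, the early-round pool 423/660 = 64.1% → the early-round pool
Sciences: Pool A 731/1147 = 63.7%, the early-round pool 131/167 = 78.4% → the early-round pool
Overall: Pool A 1251/2126 = 58.8%, the early-round pool 1296/2289 = 56.6% → Pool A
The early-round pool wins each department group but Pool A wins overall — the comparison reverses. The early-round pool's applicants skew toward Engineering, which has a lower base rate.

Yes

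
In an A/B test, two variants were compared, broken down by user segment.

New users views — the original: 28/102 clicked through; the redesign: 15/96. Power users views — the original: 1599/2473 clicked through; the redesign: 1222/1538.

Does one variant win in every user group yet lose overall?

No

New users: the original 28/102 = 27.5%, the redesign 15/96 = 15.6% → the original
Power users: the original 1599/2473 = 64.7%, the redesign 1222/1538 = 79.5% → the redesign
Overall: the original 1627/2575 = 63.2%, the redesign 1237/1634 = 75.7% → the redesign
Neither sweeps: the original wins 1 of 2 groups, the redesign wins 1. The redesign wins overall but not every group — no Simpson reversal.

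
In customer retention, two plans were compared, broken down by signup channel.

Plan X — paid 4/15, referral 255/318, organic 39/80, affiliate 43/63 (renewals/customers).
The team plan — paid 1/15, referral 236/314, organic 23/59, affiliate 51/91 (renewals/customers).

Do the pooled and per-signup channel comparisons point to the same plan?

Paid: Plan X 4/15 = 26.7%, the team plan 1/15 = 6.7% → Plan X
Referral: Plan X 255/318 = 80.2%, the team plan 236/314 = 75.2% → Plan X
Organic: Plan X 39/80 = 48.8%, the team plan 23/59 = 39.0% → Plan X
Affiliate: Plan X 43/63 = 68.3%, the team plan 51/91 = 56.0% → Plan X
Overall: Plan X 341/476 = 71.6%, the team plan 311/479 = 64.9% → Plan X
Plan X wins overall and in every signup group — no reversal.

Yes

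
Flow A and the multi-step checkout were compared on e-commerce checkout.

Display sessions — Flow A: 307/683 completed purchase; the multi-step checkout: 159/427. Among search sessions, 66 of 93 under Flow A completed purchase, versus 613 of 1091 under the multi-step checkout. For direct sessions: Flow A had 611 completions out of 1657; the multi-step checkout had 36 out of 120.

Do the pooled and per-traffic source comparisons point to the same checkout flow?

Display: Flow A 307/683 = 44.9%, the multi-step checkout 159/427 = 37.2% → Flow A
Search: Flow A 66/93 = 71.0%, the multi-step checkout 613/1091 = 56.2% → Flow A
Direct: Flow A 611/1657 = 36.9%, the multi-step checkout 36/120 = 30.0% → Flow A
Overall: Flow A 984/2433 = 40.4%, the multi-step checkout 808/1638 = 49.3% → the multi-step checkout
Flow A wins each traffic group but the multi-step checkout wins overall — the comparison reverses. Flow A's sessions skew toward direct, which has a lower base rate.

No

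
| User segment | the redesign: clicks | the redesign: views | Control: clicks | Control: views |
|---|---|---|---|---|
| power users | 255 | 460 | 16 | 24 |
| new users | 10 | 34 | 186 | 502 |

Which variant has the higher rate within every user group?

Power users: the redesign 255/460 = 55.4%, Control 16/24 = 66.7% → Control
New users: the redesign 10/34 = 29.4%, Control 186/502 = 37.1% → Control
Control has the higher rate in both groups.

Control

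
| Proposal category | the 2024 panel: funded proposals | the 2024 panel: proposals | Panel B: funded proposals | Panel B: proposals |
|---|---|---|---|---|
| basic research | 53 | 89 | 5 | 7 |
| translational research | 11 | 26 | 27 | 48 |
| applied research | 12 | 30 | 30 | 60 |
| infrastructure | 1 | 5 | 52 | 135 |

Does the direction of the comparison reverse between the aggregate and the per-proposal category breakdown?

Basic research: the 2024 panel 53/89 = 59.6%, Panel B 5/7 = 71.4% → Panel B
Translational research: the 2024 panel 11/26 = 42.3%, Panel B 27/48 = 56.2% → Panel B
Applied research: the 2024 panel 12/30 = 40.0%, Panel B 30/60 = 50.0% → Panel B
Infrastructure: the 2024 panel 1/5 = 20.0%, Panel B 52/135 = 38.5% → Panel B
Overall: the 2024 panel 77/150 = 51.3%, Panel B 114/250 = 45.6% → the 2024 panel
Panel B wins each proposal group but the 2024 panel wins overall — the comparison reverses. Panel B's proposals skew toward infrastructure, which has a lower base rate.

Yes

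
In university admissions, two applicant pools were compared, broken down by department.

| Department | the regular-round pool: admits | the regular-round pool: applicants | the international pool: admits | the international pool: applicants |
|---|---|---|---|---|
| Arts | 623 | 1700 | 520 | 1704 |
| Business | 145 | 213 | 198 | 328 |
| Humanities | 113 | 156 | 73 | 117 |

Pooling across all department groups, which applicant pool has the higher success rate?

the regular-round pool

Arts: the regular-round pool 623/1700 = 36.6%, the international pool 520/1704 = 30.5% → the regular-round pool
Business: the regular-round pool 145/213 = 68.1%, the international pool 198/328 = 60.4% → the regular-round pool
Humanities: the regular-round pool 113/156 = 72.4%, the international pool 73/117 = 62.4% → the regular-round pool
Overall: the regular-round pool 881/2069 = 42.6%, the international pool 791/2149 = 36.8% → the regular-round pool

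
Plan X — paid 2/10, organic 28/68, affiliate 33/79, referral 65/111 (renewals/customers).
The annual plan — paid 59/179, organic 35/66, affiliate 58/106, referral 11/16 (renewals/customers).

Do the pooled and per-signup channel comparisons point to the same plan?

Paid: Plan X 2/10 = 20.0%, the annual plan 59/179 = 33.0% → the annual plan
Organic: Plan X 28/68 = 41.2%, the annual plan 35/66 = 53.0% → the annual plan
Affiliate: Plan X 33/79 = 41.8%, the annual plan 58/106 = 54.7% → the annual plan
Referral: Plan X 65/111 = 58.6%, the annual plan 11/16 = 68.8% → the annual plan
Overall: Plan X 128/268 = 47.8%, the annual plan 163/367 = 44.4% → Plan X
The annual plan wins each signup group but Plan X wins overall — the comparison reverses. The annual plan's customers skew toward paid, which has a lower base rate.

No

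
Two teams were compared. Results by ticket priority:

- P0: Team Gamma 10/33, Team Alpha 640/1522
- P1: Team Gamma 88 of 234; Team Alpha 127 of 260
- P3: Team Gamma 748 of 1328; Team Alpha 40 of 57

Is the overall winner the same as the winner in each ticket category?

P0: Team Gamma 10/33 = 30.3%, Team Alpha 640/1522 = 42.0% → Team Alpha
P1: Team Gamma 88/234 = 37.6%, Team Alpha 127/260 = 48.8% → Team Alpha
P3: Team Gamma 748/1328 = 56.3%, Team Alpha 40/57 = 70.2% → Team Alpha
Overall: Team Gamma 846/1595 = 53.0%, Team Alpha 807/1839 = 43.9% → Team Gamma
Team Alpha wins each ticket group but Team Gamma wins overall — the comparison reverses. Team Alpha's tickets skew toward P0, which has a lower base rate.

No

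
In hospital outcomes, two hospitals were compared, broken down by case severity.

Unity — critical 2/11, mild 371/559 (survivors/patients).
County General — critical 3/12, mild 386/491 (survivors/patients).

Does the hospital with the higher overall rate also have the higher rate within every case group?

Critical: Unity 2/11 = 18.2%, County General 3/12 = 25.0% → County General
Mild: Unity 371/559 = 66.4%, County General 386/491 = 78.6% → County General
Overall: Unity 373/570 = 65.4%, County General 389/503 = 77.3% → County General
County General wins overall and in every case group — no reversal.

Yes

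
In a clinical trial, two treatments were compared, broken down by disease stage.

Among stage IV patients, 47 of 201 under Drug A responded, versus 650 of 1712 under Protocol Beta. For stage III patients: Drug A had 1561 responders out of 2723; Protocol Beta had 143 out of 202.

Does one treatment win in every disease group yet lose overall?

Yes

Stage IV: Drug A 47/201 = 23.4%, Protocol Beta 650/1712 = 38.0% → Protocol Beta
Stage III: Drug A 1561/2723 = 57.3%, Protocol Beta 143/202 = 70.8% → Protocol Beta
Overall: Drug A 1608/2924 = 55.0%, Protocol Beta 793/1914 = 41.4% → Drug A
Protocol Beta wins each disease group but Drug A wins overall — the comparison reverses. Protocol Beta's patients skew toward stage IV, which has a lower base rate.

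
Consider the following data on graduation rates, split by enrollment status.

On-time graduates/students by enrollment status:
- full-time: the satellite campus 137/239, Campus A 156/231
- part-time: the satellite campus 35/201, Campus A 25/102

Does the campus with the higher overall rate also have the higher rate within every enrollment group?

Yes

Full-time: the satellite campus 137/239 = 57.3%, Campus A 156/231 = 67.5% → Campus A
Part-time: the satellite campus 35/201 = 17.4%, Campus A 25/102 = 24.5% → Campus A
Overall: the satellite campus 172/440 = 39.1%, Campus A 181/333 = 54.4% → Campus A
Campus A wins overall and in every enrollment group — no reversal.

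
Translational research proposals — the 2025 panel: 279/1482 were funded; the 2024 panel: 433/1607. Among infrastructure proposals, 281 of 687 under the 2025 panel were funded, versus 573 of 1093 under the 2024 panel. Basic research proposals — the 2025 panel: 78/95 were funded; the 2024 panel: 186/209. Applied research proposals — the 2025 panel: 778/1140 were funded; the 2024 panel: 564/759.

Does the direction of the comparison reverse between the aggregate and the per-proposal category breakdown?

Translational research: the 2025 panel 279/1482 = 18.8%, the 2024 panel 433/1607 = 26.9% → the 2024 panel
Infrastructure: the 2025 panel 281/687 = 40.9%, the 2024 panel 573/1093 = 52.4% → the 2024 panel
Basic research: the 2025 panel 78/95 = 82.1%, the 2024 panel 186/209 = 89.0% → the 2024 panel
Applied research: the 2025 panel 778/1140 = 68.2%, the 2024 panel 564/759 = 74.3% → the 2024 panel
Overall: the 2025 panel 1416/3404 = 41.6%, the 2024 panel 1756/3668 = 47.9% → the 2024 panel
The 2024 panel wins overall and in every proposal group — no reversal.

No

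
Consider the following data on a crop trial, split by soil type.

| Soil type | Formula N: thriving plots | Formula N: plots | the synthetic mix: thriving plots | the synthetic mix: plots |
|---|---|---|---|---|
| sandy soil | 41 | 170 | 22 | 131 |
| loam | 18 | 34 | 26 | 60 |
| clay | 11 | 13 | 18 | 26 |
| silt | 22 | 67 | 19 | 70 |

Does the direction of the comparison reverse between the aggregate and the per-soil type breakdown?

No

Sandy soil: Formula N 41/170 = 24.1%, the synthetic mix 22/131 = 16.8% → Formula N
Loam: Formula N 18/34 = 52.9%, the synthetic mix 26/60 = 43.3% → Formula N
Clay: Formula N 11/13 = 84.6%, the synthetic mix 18/26 = 69.2% → Formula N
Silt: Formula N 22/67 = 32.8%, the synthetic mix 19/70 = 27.1% → Formula N
Overall: Formula N 92/284 = 32.4%, the synthetic mix 85/287 = 29.6% → Formula N
Formula N wins overall and in every soil group — no reversal.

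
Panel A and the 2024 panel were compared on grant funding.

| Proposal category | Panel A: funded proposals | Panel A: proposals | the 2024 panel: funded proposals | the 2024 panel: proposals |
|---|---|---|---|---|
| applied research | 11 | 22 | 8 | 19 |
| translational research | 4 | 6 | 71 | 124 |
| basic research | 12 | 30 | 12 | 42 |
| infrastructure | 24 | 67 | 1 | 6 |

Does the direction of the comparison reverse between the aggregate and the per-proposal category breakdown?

Yes

Applied research: Panel A 11/22 = 50.0%, the 2024 panel 8/19 = 42.1% → Panel A
Translational research: Panel A 4/6 = 66.7%, the 2024 panel 71/124 = 57.3% → Panel A
Basic research: Panel A 12/30 = 40.0%, the 2024 panel 12/42 = 28.6% → Panel A
Infrastructure: Panel A 24/67 = 35.8%, the 2024 panel 1/6 = 16.7% → Panel A
Overall: Panel A 51/125 = 40.8%, the 2024 panel 92/191 = 48.2% → the 2024 panel
Panel A wins each proposal group but the 2024 panel wins overall — the comparison reverses. Panel A's proposals skew toward infrastructure, which has a lower base rate.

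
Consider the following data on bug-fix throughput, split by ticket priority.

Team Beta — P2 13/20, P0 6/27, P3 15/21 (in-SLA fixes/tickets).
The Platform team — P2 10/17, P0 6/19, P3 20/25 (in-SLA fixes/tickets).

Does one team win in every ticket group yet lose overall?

No

P2: Team Beta 13/20 = 65.0%, the Platform team 10/17 = 58.8% → Team Beta
P0: Team Beta 6/27 = 22.2%, the Platform team 6/19 = 31.6% → the Platform team
P3: Team Beta 15/21 = 71.4%, the Platform team 20/25 = 80.0% → the Platform team
Overall: Team Beta 34/68 = 50.0%, the Platform team 36/61 = 59.0% → the Platform team
Neither sweeps: Team Beta wins 1 of 3 groups, the Platform team wins 2. The Platform team wins overall but not every group — no Simpson reversal.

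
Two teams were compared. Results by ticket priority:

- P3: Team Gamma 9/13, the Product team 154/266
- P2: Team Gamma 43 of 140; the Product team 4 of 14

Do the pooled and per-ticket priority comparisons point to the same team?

No

P3: Team Gamma 9/13 = 69.2%, the Product team 154/266 = 57.9% → Team Gamma
P2: Team Gamma 43/140 = 30.7%, the Product team 4/14 = 28.6% → Team Gamma
Overall: Team Gamma 52/153 = 34.0%, the Product team 158/280 = 56.4% → the Product team
Team Gamma wins each ticket group but the Product team wins overall — the comparison reverses. Team Gamma's tickets skew toward P2, which has a lower base rate.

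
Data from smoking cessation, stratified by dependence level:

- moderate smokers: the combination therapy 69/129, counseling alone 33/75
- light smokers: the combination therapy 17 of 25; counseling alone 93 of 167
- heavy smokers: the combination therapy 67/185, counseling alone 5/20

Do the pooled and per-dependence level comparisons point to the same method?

No

Moderate smokers: the combination therapy 69/129 = 53.5%, counseling alone 33/75 = 44.0% → the combination therapy
Light smokers: the combination therapy 17/25 = 68.0%, counseling alone 93/167 = 55.7% → the combination therapy
Heavy smokers: the combination therapy 67/185 = 36.2%, counseling alone 5/20 = 25.0% → the combination therapy
Overall: the combination therapy 153/339 = 45.1%, counseling alone 131/262 = 50.0% → counseling alone
The combination therapy wins each dependence group but counseling alone wins overall — the comparison reverses. The combination therapy's participants skew toward heavy smokers, which has a lower base rate.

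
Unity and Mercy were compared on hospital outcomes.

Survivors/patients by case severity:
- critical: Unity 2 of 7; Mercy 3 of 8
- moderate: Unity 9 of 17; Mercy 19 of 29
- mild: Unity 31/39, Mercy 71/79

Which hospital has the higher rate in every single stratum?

Mercy

Critical: Unity 2/7 = 28.6%, Mercy 3/8 = 37.5% → Mercy
Moderate: Unity 9/17 = 52.9%, Mercy 19/29 = 65.5% → Mercy
Mild: Unity 31/39 = 79.5%, Mercy 71/79 = 89.9% → Mercy
Mercy has the higher rate in all 3 groups.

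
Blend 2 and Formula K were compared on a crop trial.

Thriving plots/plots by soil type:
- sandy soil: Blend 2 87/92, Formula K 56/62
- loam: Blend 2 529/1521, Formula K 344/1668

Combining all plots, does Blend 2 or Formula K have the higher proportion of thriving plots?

Sandy soil: Blend 2 87/92 = 94.6%, Formula K 56/62 = 90.3% → Blend 2
Loam: Blend 2 529/1521 = 34.8%, Formula K 344/1668 = 20.6% → Blend 2
Overall: Blend 2 616/1613 = 38.2%, Formula K 400/1730 = 23.1% → Blend 2

Blend 2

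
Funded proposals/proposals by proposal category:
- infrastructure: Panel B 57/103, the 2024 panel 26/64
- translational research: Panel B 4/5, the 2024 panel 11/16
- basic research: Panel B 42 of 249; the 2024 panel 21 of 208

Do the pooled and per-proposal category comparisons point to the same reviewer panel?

Infrastructure: Panel B 57/103 = 55.3%, the 2024 panel 26/64 = 40.6% → Panel B
Translational research: Panel B 4/5 = 80.0%, the 2024 panel 11/16 = 68.8% → Panel B
Basic research: Panel B 42/249 = 16.9%, the 2024 panel 21/208 = 10.1% → Panel B
Overall: Panel B 103/357 = 28.9%, the 2024 panel 58/288 = 20.1% → Panel B
Panel B wins overall and in every proposal group — no reversal.

Yes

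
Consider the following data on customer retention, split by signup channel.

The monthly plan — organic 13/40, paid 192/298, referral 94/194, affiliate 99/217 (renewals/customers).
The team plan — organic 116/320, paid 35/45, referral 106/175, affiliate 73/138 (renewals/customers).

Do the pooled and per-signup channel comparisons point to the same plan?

Organic: the monthly plan 13/40 = 32.5%, the team plan 116/320 = 36.2% → the team plan
Paid: the monthly plan 192/298 = 64.4%, the team plan 35/45 = 77.8% → the team plan
Referral: the monthly plan 94/194 = 48.5%, the team plan 106/175 = 60.6% → the team plan
Affiliate: the monthly plan 99/217 = 45.6%, the team plan 73/138 = 52.9% → the team plan
Overall: the monthly plan 398/749 = 53.1%, the team plan 330/678 = 48.7% → the monthly plan
The team plan wins each signup group but the monthly plan wins overall — the comparison reverses. The team plan's customers skew toward organic, which has a lower base rate.

No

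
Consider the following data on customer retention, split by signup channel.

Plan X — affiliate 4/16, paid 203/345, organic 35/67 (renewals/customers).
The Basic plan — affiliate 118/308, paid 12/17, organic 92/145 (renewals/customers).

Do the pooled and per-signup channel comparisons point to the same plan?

Affiliate: Plan X 4/16 = 25.0%, the Basic plan 118/308 = 38.3% → the Basic plan
Paid: Plan X 203/345 = 58.8%, the Basic plan 12/17 = 70.6% → the Basic plan
Organic: Plan X 35/67 = 52.2%, the Basic plan 92/145 = 63.4% → the Basic plan
Overall: Plan X 242/428 = 56.5%, the Basic plan 222/470 = 47.2% → Plan X
The Basic plan wins each signup group but Plan X wins overall — the comparison reverses. The Basic plan's customers skew toward affiliate, which has a lower base rate.

No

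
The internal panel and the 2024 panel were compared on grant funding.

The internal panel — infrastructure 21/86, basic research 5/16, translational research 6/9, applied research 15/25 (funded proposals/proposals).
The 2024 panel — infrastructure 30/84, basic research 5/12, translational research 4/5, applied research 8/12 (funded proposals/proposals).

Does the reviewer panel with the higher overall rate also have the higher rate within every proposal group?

Infrastructure: the internal panel 21/86 = 24.4%, the 2024 panel 30/84 = 35.7% → the 2024 panel
Basic research: the internal panel 5/16 = 31.2%, the 2024 panel 5/12 = 41.7% → the 2024 panel
Translational research: the internal panel 6/9 = 66.7%, the 2024 panel 4/5 = 80.0% → the 2024 panel
Applied research: the internal panel 15/25 = 60.0%, the 2024 panel 8/12 = 66.7% → the 2024 panel
Overall: the internal panel 47/136 = 34.6%, the 2024 panel 47/113 = 41.6% → the 2024 panel
The 2024 panel wins overall and in every proposal group — no reversal.

Yes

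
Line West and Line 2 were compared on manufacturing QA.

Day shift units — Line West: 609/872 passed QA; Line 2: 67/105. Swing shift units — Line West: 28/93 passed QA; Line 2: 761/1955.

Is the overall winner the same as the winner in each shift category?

Day shift: Line West 609/872 = 69.8%, Line 2 67/105 = 63.8% → Line West
Swing shift: Line West 28/93 = 30.1%, Line 2 761/1955 = 38.9% → Line 2
Overall: Line West 637/965 = 66.0%, Line 2 828/2060 = 40.2% → Line West
Neither sweeps: Line West wins 1 of 2 groups, Line 2 wins 1. Line West wins overall but not every group — no Simpson reversal.

No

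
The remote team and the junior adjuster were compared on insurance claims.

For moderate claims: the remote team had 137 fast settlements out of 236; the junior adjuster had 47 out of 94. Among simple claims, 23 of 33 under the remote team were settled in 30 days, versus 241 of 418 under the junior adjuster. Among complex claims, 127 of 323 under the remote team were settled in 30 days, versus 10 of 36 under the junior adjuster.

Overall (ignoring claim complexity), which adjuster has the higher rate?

the junior adjuster

Moderate: the remote team 137/236 = 58.1%, the junior adjuster 47/94 = 50.0% → the remote team
Simple: the remote team 23/33 = 69.7%, the junior adjuster 241/418 = 57.7% → the remote team
Complex: the remote team 127/323 = 39.3%, the junior adjuster 10/36 = 27.8% → the remote team
Overall: the remote team 287/592 = 48.5%, the junior adjuster 298/548 = 54.4% → the junior adjuster
(The remote team wins every claim group but the junior adjuster wins overall — the remote team's claims skew toward the low-rate complex group.)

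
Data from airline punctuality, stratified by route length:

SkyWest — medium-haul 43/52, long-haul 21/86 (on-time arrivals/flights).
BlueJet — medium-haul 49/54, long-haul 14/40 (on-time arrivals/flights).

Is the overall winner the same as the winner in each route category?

Medium-haul: SkyWest 43/52 = 82.7%, BlueJet 49/54 = 90.7% → BlueJet
Long-haul: SkyWest 21/86 = 24.4%, BlueJet 14/40 = 35.0% → BlueJet
Overall: SkyWest 64/138 = 46.4%, BlueJet 63/94 = 67.0% → BlueJet
BlueJet wins overall and in every route group — no reversal.

Yes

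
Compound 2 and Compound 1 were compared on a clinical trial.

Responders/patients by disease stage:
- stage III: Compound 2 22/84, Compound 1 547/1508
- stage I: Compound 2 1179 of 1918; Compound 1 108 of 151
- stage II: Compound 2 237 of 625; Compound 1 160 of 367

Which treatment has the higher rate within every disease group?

Compound 1

Stage III: Compound 2 22/84 = 26.2%, Compound 1 547/1508 = 36.3% → Compound 1
Stage I: Compound 2 1179/1918 = 61.5%, Compound 1 108/151 = 71.5% → Compound 1
Stage II: Compound 2 237/625 = 37.9%, Compound 1 160/367 = 43.6% → Compound 1
Compound 1 has the higher rate in all 3 groups.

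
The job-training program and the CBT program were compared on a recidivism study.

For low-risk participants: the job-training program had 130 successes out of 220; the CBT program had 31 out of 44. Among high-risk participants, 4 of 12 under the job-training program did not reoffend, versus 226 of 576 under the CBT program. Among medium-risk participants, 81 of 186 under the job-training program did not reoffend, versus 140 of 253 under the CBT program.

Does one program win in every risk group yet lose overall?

Low-risk: the job-training program 130/220 = 59.1%, the CBT program 31/44 = 70.5% → the CBT program
High-risk: the job-training program 4/12 = 33.3%, the CBT program 226/576 = 39.2% → the CBT program
Medium-risk: the job-training program 81/186 = 43.5%, the CBT program 140/253 = 55.3% → the CBT program
Overall: the job-training program 215/418 = 51.4%, the CBT program 397/873 = 45.5% → the job-training program
The CBT program wins each risk group but the job-training program wins overall — the comparison reverses. The CBT program's participants skew toward high-risk, which has a lower base rate.

Yes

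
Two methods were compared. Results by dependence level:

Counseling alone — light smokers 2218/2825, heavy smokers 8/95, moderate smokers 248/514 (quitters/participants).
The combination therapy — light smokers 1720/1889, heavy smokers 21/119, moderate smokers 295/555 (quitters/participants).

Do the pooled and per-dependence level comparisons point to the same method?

Light smokers: counseling alone 2218/2825 = 78.5%, the combination therapy 1720/1889 = 91.1% → the combination therapy
Heavy smokers: counseling alone 8/95 = 8.4%, the combination therapy 21/119 = 17.6% → the combination therapy
Moderate smokers: counseling alone 248/514 = 48.2%, the combination therapy 295/555 = 53.2% → the combination therapy
Overall: counseling alone 2474/3434 = 72.0%, the combination therapy 2036/2563 = 79.4% → the combination therapy
The combination therapy wins overall and in every dependence group — no reversal.

Yes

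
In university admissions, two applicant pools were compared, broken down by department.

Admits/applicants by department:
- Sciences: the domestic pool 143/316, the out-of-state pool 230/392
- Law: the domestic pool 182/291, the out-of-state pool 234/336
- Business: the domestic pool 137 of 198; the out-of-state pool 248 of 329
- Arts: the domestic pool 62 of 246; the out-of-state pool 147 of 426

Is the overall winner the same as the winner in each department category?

Yes

Sciences: the domestic pool 143/316 = 45.3%, the out-of-state pool 230/392 = 58.7% → the out-of-state pool
Law: the domestic pool 182/291 = 62.5%, the out-of-state pool 234/336 = 69.6% → the out-of-state pool
Business: the domestic pool 137/198 = 69.2%, the out-of-state pool 248/329 = 75.4% → the out-of-state pool
Arts: the domestic pool 62/246 = 25.2%, the out-of-state pool 147/426 = 34.5% → the out-of-state pool
Overall: the domestic pool 524/1051 = 49.9%, the out-of-state pool 859/1483 = 57.9% → the out-of-state pool
The out-of-state pool wins overall and in every department group — no reversal.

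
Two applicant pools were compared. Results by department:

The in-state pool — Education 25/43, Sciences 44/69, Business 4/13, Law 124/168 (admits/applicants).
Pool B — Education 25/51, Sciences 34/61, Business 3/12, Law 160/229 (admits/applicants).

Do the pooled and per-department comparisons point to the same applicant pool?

Education: the in-state pool 25/43 = 58.1%, Pool B 25/51 = 49.0% → the in-state pool
Sciences: the in-state pool 44/69 = 63.8%, Pool B 34/61 = 55.7% → the in-state pool
Business: the in-state pool 4/13 = 30.8%, Pool B 3/12 = 25.0% → the in-state pool
Law: the in-state pool 124/168 = 73.8%, Pool B 160/229 = 69.9% → the in-state pool
Overall: the in-state pool 197/293 = 67.2%, Pool B 222/353 = 62.9% → the in-state pool
The in-state pool wins overall and in every department group — no reversal.

Yes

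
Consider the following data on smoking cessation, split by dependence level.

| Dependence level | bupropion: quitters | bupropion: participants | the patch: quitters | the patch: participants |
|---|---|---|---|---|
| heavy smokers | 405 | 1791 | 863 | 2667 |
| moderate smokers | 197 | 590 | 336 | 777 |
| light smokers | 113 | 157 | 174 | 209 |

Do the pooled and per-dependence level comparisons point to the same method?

Heavy smokers: bupropion 405/1791 = 22.6%, the patch 863/2667 = 32.4% → the patch
Moderate smokers: bupropion 197/590 = 33.4%, the patch 336/777 = 43.2% → the patch
Light smokers: bupropion 113/157 = 72.0%, the patch 174/209 = 83.3% → the patch
Overall: bupropion 715/2538 = 28.2%, the patch 1373/3653 = 37.6% → the patch
The patch wins overall and in every dependence group — no reversal.

Yes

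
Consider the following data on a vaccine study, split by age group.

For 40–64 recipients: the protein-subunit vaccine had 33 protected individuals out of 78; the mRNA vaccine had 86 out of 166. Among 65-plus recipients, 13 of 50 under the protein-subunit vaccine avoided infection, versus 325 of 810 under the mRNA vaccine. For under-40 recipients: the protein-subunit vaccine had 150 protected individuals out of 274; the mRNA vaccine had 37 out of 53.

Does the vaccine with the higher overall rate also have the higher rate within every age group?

No

40–64: the protein-subunit vaccine 33/78 = 42.3%, the mRNA vaccine 86/166 = 51.8% → the mRNA vaccine
65-plus: the protein-subunit vaccine 13/50 = 26.0%, the mRNA vaccine 325/810 = 40.1% → the mRNA vaccine
Under-40: the protein-subunit vaccine 150/274 = 54.7%, the mRNA vaccine 37/53 = 69.8% → the mRNA vaccine
Overall: the protein-subunit vaccine 196/402 = 48.8%, the mRNA vaccine 448/1029 = 43.5% → the protein-subunit vaccine
The mRNA vaccine wins each age group but the protein-subunit vaccine wins overall — the comparison reverses. The mRNA vaccine's recipients skew toward 65-plus, which has a lower base rate.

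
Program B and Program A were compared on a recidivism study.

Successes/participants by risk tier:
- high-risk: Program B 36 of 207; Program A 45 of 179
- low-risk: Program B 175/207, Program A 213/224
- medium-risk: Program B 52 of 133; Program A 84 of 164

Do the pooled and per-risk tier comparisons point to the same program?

Yes

High-risk: Program B 36/207 = 17.4%, Program A 45/179 = 25.1% → Program A
Low-risk: Program B 175/207 = 84.5%, Program A 213/224 = 95.1% → Program A
Medium-risk: Program B 52/133 = 39.1%, Program A 84/164 = 51.2% → Program A
Overall: Program B 263/547 = 48.1%, Program A 342/567 = 60.3% → Program A
Program A wins overall and in every risk group — no reversal.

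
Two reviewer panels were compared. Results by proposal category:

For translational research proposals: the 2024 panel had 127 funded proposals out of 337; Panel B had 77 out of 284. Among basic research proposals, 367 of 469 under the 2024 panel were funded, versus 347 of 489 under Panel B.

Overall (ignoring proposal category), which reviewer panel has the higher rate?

Translational research: the 2024 panel 127/337 = 37.7%, Panel B 77/284 = 27.1% → the 2024 panel
Basic research: the 2024 panel 367/469 = 78.3%, Panel B 347/489 = 71.0% → the 2024 panel
Overall: the 2024 panel 494/806 = 61.3%, Panel B 424/773 = 54.9% → the 2024 panel

the 2024 panel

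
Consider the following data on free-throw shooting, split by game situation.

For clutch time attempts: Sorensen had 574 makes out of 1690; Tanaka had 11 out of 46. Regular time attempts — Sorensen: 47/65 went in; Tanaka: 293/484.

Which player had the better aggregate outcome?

Tanaka

Clutch time: Sorensen 574/1690 = 34.0%, Tanaka 11/46 = 23.9% → Sorensen
Regular time: Sorensen 47/65 = 72.3%, Tanaka 293/484 = 60.5% → Sorensen
Overall: Sorensen 621/1755 = 35.4%, Tanaka 304/530 = 57.4% → Tanaka
(Sorensen wins every game group but Tanaka wins overall — Sorensen's attempts skew toward the low-rate clutch time group.)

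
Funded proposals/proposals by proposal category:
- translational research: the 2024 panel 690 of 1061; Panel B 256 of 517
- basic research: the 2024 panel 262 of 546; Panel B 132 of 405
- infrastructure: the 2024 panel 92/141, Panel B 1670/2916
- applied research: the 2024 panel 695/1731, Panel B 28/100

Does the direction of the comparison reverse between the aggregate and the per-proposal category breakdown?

Translational research: the 2024 panel 690/1061 = 65.0%, Panel B 256/517 = 49.5% → the 2024 panel
Basic research: the 2024 panel 262/546 = 48.0%, Panel B 132/405 = 32.6% → the 2024 panel
Infrastructure: the 2024 panel 92/141 = 65.2%, Panel B 1670/2916 = 57.3% → the 2024 panel
Applied research: the 2024 panel 695/1731 = 40.2%, Panel B 28/100 = 28.0% → the 2024 panel
Overall: the 2024 panel 1739/3479 = 50.0%, Panel B 2086/3938 = 53.0% → Panel B
The 2024 panel wins each proposal group but Panel B wins overall — the comparison reverses. The 2024 panel's proposals skew toward applied research, which has a lower base rate.

Yes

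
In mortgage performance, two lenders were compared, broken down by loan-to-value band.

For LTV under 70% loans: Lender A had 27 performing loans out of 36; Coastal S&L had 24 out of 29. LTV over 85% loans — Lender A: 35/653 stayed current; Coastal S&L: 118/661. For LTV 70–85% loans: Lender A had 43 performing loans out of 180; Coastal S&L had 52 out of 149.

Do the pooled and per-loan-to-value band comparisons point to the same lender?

Yes

LTV under 70%: Lender A 27/36 = 75.0%, Coastal S&L 24/29 = 82.8% → Coastal S&L
LTV over 85%: Lender A 35/653 = 5.4%, Coastal S&L 118/661 = 17.9% → Coastal S&L
LTV 70–85%: Lender A 43/180 = 23.9%, Coastal S&L 52/149 = 34.9% → Coastal S&L
Overall: Lender A 105/869 = 12.1%, Coastal S&L 194/839 = 23.1% → Coastal S&L
Coastal S&L wins overall and in every loan-to-value group — no reversal.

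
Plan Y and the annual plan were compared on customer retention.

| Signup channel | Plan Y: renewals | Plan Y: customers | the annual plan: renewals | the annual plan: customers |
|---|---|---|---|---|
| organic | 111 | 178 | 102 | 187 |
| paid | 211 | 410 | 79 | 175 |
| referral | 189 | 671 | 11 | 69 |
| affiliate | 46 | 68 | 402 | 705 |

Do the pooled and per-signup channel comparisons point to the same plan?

Organic: Plan Y 111/178 = 62.4%, the annual plan 102/187 = 54.5% → Plan Y
Paid: Plan Y 211/410 = 51.5%, the annual plan 79/175 = 45.1% → Plan Y
Referral: Plan Y 189/671 = 28.2%, the annual plan 11/69 = 15.9% → Plan Y
Affiliate: Plan Y 46/68 = 67.6%, the annual plan 402/705 = 57.0% → Plan Y
Overall: Plan Y 557/1327 = 42.0%, the annual plan 594/1136 = 52.3% → the annual plan
Plan Y wins each signup group but the annual plan wins overall — the comparison reverses. Plan Y's customers skew toward referral, which has a lower base rate.

No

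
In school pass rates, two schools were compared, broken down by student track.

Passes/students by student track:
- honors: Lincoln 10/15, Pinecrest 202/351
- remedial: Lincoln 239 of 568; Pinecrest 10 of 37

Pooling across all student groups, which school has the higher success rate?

Pinecrest

Honors: Lincoln 10/15 = 66.7%, Pinecrest 202/351 = 57.5% → Lincoln
Remedial: Lincoln 239/568 = 42.1%, Pinecrest 10/37 = 27.0% → Lincoln
Overall: Lincoln 249/583 = 42.7%, Pinecrest 212/388 = 54.6% → Pinecrest
(Lincoln wins every student group but Pinecrest wins overall — Lincoln's students skew toward the low-rate remedial group.)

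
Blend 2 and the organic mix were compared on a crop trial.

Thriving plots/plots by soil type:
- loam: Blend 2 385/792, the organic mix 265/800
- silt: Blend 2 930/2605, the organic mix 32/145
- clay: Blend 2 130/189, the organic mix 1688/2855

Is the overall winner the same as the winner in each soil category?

Loam: Blend 2 385/792 = 48.6%, the organic mix 265/800 = 33.1% → Blend 2
Silt: Blend 2 930/2605 = 35.7%, the organic mix 32/145 = 22.1% → Blend 2
Clay: Blend 2 130/189 = 68.8%, the organic mix 1688/2855 = 59.1% → Blend 2
Overall: Blend 2 1445/3586 = 40.3%, the organic mix 1985/3800 = 52.2% → the organic mix
Blend 2 wins each soil group but the organic mix wins overall — the comparison reverses. Blend 2's plots skew toward silt, which has a lower base rate.

No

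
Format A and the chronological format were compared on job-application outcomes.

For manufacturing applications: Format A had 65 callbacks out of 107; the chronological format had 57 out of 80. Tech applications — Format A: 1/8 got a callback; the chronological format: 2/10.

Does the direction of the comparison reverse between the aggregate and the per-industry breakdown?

Manufacturing: Format A 65/107 = 60.7%, the chronological format 57/80 = 71.2% → the chronological format
Tech: Format A 1/8 = 12.5%, the chronological format 2/10 = 20.0% → the chronological format
Overall: Format A 66/115 = 57.4%, the chronological format 59/90 = 65.6% → the chronological format
The chronological format wins overall and in every industry group — no reversal.

No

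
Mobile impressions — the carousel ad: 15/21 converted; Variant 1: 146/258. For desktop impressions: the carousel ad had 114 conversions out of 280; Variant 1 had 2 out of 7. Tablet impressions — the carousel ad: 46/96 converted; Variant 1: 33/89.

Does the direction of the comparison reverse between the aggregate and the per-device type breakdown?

Yes

Mobile: the carousel ad 15/21 = 71.4%, Variant 1 146/258 = 56.6% → the carousel ad
Desktop: the carousel ad 114/280 = 40.7%, Variant 1 2/7 = 28.6% → the carousel ad
Tablet: the carousel ad 46/96 = 47.9%, Variant 1 33/89 = 37.1% → the carousel ad
Overall: the carousel ad 175/397 = 44.1%, Variant 1 181/354 = 51.1% → Variant 1
The carousel ad wins each device group but Variant 1 wins overall — the comparison reverses. The carousel ad's impressions skew toward desktop, which has a lower base rate.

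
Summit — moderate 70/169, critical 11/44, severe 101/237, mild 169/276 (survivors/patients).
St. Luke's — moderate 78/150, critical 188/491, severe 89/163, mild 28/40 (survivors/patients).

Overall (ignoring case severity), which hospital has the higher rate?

Moderate: Summit 70/169 = 41.4%, St. Luke's 78/150 = 52.0% → St. Luke's
Critical: Summit 11/44 = 25.0%, St. Luke's 188/491 = 38.3% → St. Luke's
Severe: Summit 101/237 = 42.6%, St. Luke's 89/163 = 54.6% → St. Luke's
Mild: Summit 169/276 = 61.2%, St. Luke's 28/40 = 70.0% → St. Luke's
Overall: Summit 351/726 = 48.3%, St. Luke's 383/844 = 45.4% → Summit
(St. Luke's wins every case group but Summit wins overall — St. Luke's's patients skew toward the low-rate critical group.)

Summit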